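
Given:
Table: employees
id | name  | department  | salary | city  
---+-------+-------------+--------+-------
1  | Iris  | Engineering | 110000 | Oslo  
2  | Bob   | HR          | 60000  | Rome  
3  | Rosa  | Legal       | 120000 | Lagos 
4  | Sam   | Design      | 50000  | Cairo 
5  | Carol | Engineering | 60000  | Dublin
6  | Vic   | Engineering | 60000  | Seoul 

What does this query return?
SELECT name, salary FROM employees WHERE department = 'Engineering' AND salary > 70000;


Filtering: department = 'Engineering' AND salary > 70000
Matching: 1 rows

1 rows:
Iris, 110000


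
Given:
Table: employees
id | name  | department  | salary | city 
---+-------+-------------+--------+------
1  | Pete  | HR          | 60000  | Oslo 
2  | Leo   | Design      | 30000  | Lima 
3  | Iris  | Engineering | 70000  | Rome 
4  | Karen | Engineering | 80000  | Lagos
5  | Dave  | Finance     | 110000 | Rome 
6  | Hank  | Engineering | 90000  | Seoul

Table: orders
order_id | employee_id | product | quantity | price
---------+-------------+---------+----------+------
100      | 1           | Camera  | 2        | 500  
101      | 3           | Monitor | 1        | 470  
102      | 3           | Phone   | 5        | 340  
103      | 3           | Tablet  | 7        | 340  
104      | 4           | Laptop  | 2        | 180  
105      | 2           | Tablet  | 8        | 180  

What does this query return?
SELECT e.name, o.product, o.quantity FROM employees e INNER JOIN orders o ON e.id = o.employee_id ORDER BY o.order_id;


Joining employees.id = orders.employee_id:
  employee Pete (id=1) -> order Camera
  employee Iris (id=3) -> order Monitor
  employee Iris (id=3) -> order Phone
  employee Iris (id=3) -> order Tablet
  employee Karen (id=4) -> order Laptop
  employee Leo (id=2) -> order Tablet


6 rows:
Pete, Camera, 2
Iris, Monitor, 1
Iris, Phone, 5
Iris, Tablet, 7
Karen, Laptop, 2
Leo, Tablet, 8


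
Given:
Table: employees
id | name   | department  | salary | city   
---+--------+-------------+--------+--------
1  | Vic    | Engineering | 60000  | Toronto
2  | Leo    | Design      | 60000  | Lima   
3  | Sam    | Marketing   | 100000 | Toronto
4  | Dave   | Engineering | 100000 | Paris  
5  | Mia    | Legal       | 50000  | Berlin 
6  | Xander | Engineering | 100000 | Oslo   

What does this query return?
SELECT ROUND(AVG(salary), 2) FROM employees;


SUM(salary) = 470000
COUNT = 6
ROUND(AVG, 2) = ROUND(470000 / 6, 2) = 78333.33

78333.33


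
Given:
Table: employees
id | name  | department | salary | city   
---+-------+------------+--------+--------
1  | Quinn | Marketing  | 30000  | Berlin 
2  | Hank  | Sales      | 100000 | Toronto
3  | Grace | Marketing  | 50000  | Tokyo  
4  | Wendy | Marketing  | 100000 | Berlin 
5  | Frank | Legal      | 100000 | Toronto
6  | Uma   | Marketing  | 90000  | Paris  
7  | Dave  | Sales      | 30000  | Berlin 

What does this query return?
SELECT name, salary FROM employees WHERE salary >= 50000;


Filtering: salary >= 50000
Matching: 5 rows

5 rows:
Hank, 100000
Grace, 50000
Wendy, 100000
Frank, 100000
Uma, 90000


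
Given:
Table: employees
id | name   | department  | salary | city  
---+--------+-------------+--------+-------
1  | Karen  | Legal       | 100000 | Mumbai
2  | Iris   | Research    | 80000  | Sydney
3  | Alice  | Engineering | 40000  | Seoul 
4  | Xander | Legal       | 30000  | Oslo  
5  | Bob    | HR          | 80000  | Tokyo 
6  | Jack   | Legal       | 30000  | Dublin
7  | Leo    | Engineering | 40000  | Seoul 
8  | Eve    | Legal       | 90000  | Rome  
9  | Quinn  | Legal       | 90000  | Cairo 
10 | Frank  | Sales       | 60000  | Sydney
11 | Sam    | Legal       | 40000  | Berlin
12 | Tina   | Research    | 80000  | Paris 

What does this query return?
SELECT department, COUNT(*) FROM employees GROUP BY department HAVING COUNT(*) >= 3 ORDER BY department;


Groups with count >= 3:
  Legal: 6 -> PASS
  Engineering: 2 -> filtered out
  HR: 1 -> filtered out
  Research: 2 -> filtered out
  Sales: 1 -> filtered out


1 groups:
Legal, 6


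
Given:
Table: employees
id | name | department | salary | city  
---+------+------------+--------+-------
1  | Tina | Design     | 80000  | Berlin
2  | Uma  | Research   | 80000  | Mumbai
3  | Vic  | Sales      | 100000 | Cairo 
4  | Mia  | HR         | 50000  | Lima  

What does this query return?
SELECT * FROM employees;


SELECT * returns all 4 rows with all columns

4 rows:
1, Tina, Design, 80000, Berlin
2, Uma, Research, 80000, Mumbai
3, Vic, Sales, 100000, Cairo
4, Mia, HR, 50000, Lima


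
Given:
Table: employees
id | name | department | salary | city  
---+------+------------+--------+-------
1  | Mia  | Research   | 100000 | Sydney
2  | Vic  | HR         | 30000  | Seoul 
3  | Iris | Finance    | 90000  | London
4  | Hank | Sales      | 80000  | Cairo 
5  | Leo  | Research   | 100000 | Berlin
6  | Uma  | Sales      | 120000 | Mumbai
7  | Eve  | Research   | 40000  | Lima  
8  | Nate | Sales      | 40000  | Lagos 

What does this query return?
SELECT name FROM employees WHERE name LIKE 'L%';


LIKE 'L%' matches names starting with 'L'
Matching: 1

1 rows:
Leo


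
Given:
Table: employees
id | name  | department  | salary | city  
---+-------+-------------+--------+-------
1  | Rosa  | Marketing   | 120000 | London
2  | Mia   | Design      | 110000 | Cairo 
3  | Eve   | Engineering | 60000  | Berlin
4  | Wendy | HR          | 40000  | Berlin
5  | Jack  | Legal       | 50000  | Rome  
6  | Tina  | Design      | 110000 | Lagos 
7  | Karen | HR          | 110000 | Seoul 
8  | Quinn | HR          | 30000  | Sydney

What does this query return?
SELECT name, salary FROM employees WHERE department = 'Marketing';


Filtering: department = 'Marketing'
Matching rows: 1

1 rows:
Rosa, 120000


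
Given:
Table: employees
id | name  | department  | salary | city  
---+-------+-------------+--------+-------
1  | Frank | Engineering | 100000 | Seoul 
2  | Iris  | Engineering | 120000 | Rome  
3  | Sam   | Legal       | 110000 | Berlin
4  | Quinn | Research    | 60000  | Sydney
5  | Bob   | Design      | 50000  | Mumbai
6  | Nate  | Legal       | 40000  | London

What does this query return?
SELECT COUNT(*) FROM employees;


COUNT(*) counts all rows

6


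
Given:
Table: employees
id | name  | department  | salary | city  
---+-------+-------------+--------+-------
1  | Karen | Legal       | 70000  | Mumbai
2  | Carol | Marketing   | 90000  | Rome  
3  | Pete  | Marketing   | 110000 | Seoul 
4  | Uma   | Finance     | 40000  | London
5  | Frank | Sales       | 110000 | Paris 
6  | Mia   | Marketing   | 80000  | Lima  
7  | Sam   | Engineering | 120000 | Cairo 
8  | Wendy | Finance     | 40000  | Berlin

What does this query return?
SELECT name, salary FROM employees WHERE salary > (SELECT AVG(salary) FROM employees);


Subquery: AVG(salary) = 82500.0
Filtering: salary > 82500.0
  Carol (90000) -> MATCH
  Pete (110000) -> MATCH
  Frank (110000) -> MATCH
  Sam (120000) -> MATCH


4 rows:
Carol, 90000
Pete, 110000
Frank, 110000
Sam, 120000


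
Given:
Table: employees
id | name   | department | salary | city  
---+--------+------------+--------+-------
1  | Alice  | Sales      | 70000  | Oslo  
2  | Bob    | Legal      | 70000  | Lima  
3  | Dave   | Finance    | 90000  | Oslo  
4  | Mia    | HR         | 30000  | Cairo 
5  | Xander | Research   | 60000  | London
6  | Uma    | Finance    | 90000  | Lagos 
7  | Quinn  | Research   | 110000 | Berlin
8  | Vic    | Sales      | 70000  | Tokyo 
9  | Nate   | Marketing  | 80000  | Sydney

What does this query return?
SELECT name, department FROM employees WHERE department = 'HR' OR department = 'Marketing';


Filtering: department = 'HR' OR 'Marketing'
Matching: 2 rows

2 rows:
Mia, HR
Nate, Marketing


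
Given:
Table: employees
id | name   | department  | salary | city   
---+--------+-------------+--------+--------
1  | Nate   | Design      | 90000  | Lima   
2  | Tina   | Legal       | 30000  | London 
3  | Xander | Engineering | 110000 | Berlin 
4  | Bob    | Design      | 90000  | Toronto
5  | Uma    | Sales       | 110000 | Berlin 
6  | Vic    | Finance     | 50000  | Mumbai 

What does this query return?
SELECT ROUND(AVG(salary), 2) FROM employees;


SUM(salary) = 480000
COUNT = 6
ROUND(AVG, 2) = ROUND(480000 / 6, 2) = 80000.0

80000.0


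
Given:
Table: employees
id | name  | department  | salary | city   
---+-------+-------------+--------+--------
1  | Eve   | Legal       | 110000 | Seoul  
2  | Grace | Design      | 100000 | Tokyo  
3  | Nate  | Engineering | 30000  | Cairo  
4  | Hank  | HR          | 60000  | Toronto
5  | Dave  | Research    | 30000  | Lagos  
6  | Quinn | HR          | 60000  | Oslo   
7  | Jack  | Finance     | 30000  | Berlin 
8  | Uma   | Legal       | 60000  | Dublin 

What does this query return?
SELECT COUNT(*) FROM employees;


COUNT(*) counts all rows

8


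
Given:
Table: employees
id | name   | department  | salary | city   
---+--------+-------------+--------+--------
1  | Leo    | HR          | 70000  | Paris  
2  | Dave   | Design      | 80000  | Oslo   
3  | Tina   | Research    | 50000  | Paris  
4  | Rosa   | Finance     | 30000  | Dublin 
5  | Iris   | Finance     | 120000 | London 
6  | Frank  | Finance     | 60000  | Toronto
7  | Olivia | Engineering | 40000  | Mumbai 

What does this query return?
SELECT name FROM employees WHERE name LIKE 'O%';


LIKE 'O%' matches names starting with 'O'
Matching: 1

1 rows:
Olivia


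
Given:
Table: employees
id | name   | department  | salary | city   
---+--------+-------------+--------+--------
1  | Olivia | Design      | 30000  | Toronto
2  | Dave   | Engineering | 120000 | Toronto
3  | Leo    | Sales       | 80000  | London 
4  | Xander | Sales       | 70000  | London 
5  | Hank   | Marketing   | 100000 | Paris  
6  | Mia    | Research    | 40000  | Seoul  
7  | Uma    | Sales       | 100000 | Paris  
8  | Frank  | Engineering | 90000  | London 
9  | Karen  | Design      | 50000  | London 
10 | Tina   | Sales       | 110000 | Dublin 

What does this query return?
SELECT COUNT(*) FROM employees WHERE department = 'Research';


Counting rows where department = 'Research'
  Mia -> MATCH


1


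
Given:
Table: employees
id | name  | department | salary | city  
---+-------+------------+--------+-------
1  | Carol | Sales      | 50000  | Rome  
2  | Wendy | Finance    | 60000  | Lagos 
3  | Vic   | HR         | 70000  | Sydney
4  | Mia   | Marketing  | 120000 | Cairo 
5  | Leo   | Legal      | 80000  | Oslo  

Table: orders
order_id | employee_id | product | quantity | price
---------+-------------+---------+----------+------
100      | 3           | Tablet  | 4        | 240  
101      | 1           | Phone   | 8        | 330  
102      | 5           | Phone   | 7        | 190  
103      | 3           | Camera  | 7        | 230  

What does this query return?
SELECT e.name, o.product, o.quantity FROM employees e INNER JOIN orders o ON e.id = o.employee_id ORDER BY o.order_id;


Joining employees.id = orders.employee_id:
  employee Vic (id=3) -> order Tablet
  employee Carol (id=1) -> order Phone
  employee Leo (id=5) -> order Phone
  employee Vic (id=3) -> order Camera


4 rows:
Vic, Tablet, 4
Carol, Phone, 8
Leo, Phone, 7
Vic, Camera, 7


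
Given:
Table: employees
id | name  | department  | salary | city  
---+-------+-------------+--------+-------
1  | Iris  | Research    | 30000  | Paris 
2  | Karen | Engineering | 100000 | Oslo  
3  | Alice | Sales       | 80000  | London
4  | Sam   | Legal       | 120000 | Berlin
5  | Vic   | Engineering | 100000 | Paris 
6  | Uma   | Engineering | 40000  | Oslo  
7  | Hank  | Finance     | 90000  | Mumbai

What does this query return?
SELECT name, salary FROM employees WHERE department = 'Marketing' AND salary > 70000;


Filtering: department = 'Marketing' AND salary > 70000
Matching: 0 rows

Empty result set (0 rows)


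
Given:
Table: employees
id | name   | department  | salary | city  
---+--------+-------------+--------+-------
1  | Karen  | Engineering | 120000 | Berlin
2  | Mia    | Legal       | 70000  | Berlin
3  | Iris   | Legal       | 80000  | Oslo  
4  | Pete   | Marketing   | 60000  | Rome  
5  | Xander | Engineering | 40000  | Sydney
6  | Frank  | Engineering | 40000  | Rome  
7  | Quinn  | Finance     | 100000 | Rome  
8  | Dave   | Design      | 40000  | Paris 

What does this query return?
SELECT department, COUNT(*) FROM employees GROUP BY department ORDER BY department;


Assigning each row to its department group:
  Karen -> Engineering
  Mia -> Legal
  Iris -> Legal
  Pete -> Marketing
  Xander -> Engineering
  Frank -> Engineering
  Quinn -> Finance
  Dave -> Design


5 groups:
Design, 1
Engineering, 3
Finance, 1
Legal, 2
Marketing, 1


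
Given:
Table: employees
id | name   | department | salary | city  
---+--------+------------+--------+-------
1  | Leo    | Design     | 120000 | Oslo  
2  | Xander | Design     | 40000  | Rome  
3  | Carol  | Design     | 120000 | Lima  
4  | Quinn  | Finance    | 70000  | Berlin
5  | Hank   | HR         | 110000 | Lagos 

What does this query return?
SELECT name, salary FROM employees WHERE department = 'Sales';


Filtering: department = 'Sales'
Matching rows: 0

Empty result set (0 rows)


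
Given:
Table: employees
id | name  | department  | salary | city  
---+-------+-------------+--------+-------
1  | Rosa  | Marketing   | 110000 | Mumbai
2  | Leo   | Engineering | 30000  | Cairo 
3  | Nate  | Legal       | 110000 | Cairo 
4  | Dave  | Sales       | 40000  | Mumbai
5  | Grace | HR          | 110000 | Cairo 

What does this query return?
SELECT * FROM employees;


SELECT * returns all 5 rows with all columns

5 rows:
1, Rosa, Marketing, 110000, Mumbai
2, Leo, Engineering, 30000, Cairo
3, Nate, Legal, 110000, Cairo
4, Dave, Sales, 40000, Mumbai
5, Grace, HR, 110000, Cairo


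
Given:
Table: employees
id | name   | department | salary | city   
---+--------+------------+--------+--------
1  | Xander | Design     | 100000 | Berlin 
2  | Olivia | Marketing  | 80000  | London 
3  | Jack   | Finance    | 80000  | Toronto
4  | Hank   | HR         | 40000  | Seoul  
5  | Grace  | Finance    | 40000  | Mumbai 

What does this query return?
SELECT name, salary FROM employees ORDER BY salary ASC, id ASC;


Sorting by salary ASC, then id ASC for ties

5 rows:
Hank, 40000
Grace, 40000
Olivia, 80000
Jack, 80000
Xander, 100000


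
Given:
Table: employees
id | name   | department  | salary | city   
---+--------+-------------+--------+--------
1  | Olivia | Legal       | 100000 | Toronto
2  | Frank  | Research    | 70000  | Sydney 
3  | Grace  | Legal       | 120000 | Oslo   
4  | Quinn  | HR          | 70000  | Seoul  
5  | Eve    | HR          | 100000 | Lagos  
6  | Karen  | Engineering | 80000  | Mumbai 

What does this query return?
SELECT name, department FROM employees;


Projecting columns: name, department

6 rows:
Olivia, Legal
Frank, Research
Grace, Legal
Quinn, HR
Eve, HR
Karen, Engineering


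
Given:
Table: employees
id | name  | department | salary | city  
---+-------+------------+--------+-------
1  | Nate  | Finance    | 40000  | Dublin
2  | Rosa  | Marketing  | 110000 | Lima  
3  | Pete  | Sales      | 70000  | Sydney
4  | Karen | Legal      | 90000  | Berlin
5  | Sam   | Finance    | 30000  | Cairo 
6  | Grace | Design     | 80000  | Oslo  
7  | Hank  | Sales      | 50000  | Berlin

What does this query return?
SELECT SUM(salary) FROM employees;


SUM(salary) = 40000 + 110000 + 70000 + 90000 + 30000 + 80000 + 50000 = 470000

470000


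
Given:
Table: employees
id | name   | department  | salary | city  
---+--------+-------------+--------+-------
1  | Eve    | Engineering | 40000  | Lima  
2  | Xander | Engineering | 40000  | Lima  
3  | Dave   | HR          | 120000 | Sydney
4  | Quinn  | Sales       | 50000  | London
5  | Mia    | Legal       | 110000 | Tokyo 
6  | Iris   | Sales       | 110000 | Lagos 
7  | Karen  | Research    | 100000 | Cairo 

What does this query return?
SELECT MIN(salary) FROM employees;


Salaries: 40000, 40000, 120000, 50000, 110000, 110000, 100000
MIN = 40000

40000


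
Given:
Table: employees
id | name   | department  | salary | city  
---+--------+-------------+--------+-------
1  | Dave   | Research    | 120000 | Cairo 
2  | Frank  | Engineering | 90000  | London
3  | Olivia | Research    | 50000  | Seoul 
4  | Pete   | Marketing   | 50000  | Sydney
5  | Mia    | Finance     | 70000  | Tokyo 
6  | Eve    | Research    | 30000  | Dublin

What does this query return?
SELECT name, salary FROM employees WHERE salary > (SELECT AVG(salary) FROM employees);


Subquery: AVG(salary) = 68333.33
Filtering: salary > 68333.33
  Dave (120000) -> MATCH
  Frank (90000) -> MATCH
  Mia (70000) -> MATCH


3 rows:
Dave, 120000
Frank, 90000
Mia, 70000


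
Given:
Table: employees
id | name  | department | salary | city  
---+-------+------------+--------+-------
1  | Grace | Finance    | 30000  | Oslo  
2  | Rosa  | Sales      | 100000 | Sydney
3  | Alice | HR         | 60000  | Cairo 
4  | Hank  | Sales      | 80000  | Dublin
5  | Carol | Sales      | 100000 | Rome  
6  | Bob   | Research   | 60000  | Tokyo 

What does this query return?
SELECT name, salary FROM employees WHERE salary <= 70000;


Filtering: salary <= 70000
Matching: 3 rows

3 rows:
Grace, 30000
Alice, 60000
Bob, 60000


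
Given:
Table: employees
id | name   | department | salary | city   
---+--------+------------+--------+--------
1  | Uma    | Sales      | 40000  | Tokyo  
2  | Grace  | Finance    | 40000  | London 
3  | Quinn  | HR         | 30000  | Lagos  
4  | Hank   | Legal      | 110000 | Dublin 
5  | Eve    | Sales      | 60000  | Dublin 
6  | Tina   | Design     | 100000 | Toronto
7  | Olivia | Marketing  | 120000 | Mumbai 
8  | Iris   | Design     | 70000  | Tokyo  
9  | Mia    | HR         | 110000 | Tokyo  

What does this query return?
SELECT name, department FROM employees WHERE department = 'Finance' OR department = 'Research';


Filtering: department = 'Finance' OR 'Research'
Matching: 1 rows

1 rows:
Grace, Finance


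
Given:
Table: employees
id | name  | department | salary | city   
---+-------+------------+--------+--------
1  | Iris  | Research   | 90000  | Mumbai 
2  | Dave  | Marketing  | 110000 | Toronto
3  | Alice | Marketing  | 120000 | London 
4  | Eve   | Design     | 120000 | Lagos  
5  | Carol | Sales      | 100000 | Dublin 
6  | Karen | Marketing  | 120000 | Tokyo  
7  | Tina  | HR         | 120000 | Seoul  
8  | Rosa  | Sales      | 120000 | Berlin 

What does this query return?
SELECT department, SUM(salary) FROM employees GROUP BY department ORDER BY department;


Summing salary within each department:
  Design: 120000 = 120000
  HR: 120000 = 120000
  Marketing: 110000 + 120000 + 120000 = 350000
  Research: 90000 = 90000
  Sales: 100000 + 120000 = 220000


5 groups:
Design, 120000
HR, 120000
Marketing, 350000
Research, 90000
Sales, 220000


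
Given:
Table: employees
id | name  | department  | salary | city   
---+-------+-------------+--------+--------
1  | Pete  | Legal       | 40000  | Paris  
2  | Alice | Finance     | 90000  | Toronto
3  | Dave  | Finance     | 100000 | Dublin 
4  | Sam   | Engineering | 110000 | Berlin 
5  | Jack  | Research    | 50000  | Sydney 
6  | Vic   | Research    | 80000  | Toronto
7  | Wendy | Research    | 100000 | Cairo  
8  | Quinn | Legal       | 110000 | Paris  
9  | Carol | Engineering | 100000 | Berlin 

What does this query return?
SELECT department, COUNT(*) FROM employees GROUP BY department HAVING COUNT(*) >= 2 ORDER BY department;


Groups with count >= 2:
  Engineering: 2 -> PASS
  Finance: 2 -> PASS
  Legal: 2 -> PASS
  Research: 3 -> PASS


4 groups:
Engineering, 2
Finance, 2
Legal, 2
Research, 3


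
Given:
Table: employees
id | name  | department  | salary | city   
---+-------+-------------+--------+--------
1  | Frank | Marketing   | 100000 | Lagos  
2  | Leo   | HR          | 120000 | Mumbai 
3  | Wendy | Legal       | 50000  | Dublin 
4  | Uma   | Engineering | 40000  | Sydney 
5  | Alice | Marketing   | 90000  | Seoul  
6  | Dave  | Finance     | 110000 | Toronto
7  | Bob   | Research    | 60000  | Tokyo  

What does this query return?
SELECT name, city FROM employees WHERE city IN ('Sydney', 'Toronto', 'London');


Filtering: city IN ('Sydney', 'Toronto', 'London')
Matching: 2 rows

2 rows:
Uma, Sydney
Dave, Toronto


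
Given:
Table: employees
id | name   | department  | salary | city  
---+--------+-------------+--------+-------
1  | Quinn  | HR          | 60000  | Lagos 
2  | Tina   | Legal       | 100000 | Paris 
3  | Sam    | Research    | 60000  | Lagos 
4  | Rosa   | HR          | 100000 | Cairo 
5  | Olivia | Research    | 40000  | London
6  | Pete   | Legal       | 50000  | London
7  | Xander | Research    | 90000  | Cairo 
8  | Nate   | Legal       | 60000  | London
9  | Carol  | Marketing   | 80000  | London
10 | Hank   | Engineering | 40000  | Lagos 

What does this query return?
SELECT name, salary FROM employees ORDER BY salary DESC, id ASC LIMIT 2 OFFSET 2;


Sort by salary DESC (id ASC tiebreak), then skip 2 and take 2
Rows 3 through 4

2 rows:
Xander, 90000
Carol, 80000


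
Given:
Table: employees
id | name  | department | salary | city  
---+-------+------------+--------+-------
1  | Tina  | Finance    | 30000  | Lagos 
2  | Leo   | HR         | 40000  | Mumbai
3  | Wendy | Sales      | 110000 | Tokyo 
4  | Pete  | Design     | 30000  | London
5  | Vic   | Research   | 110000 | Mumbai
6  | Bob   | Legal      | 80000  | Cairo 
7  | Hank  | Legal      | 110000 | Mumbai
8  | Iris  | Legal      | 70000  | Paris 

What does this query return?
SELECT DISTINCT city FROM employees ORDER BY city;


All 'city' values (row order): Lagos, Mumbai, Tokyo, London, Mumbai, Cairo, Mumbai, Paris
Removing duplicates leaves 6 unique value(s).

6 values:
Cairo
Lagos
London
Mumbai
Paris
Tokyo


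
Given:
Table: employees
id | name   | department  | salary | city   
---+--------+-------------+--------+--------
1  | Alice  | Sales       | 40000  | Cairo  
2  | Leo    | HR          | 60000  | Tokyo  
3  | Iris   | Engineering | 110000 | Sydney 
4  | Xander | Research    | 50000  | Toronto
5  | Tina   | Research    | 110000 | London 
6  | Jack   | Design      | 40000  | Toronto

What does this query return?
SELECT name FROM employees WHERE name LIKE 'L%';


LIKE 'L%' matches names starting with 'L'
Matching: 1

1 rows:
Leo


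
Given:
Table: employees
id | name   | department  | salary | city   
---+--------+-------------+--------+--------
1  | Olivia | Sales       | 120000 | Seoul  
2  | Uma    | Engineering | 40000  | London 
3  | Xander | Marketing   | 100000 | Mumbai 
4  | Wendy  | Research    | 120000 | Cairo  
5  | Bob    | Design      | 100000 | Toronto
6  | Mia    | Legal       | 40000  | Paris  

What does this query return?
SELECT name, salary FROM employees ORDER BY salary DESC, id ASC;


Sorting by salary DESC, then id ASC for ties

6 rows:
Olivia, 120000
Wendy, 120000
Xander, 100000
Bob, 100000
Uma, 40000
Mia, 40000


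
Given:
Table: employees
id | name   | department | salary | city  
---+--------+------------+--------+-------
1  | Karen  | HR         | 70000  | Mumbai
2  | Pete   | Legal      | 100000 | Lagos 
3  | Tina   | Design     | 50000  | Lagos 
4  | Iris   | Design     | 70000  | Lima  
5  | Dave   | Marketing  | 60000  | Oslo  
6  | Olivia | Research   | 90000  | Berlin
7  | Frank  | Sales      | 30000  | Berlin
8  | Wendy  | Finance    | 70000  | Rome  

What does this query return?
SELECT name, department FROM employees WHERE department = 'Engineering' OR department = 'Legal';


Filtering: department = 'Engineering' OR 'Legal'
Matching: 1 rows

1 rows:
Pete, Legal


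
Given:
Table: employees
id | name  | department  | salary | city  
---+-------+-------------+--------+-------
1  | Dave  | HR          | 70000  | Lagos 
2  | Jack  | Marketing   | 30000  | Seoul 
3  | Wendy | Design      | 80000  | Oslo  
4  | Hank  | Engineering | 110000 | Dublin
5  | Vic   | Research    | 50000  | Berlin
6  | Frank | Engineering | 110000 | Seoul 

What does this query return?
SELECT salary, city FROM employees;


Projecting columns: salary, city

6 rows:
70000, Lagos
30000, Seoul
80000, Oslo
110000, Dublin
50000, Berlin
110000, Seoul


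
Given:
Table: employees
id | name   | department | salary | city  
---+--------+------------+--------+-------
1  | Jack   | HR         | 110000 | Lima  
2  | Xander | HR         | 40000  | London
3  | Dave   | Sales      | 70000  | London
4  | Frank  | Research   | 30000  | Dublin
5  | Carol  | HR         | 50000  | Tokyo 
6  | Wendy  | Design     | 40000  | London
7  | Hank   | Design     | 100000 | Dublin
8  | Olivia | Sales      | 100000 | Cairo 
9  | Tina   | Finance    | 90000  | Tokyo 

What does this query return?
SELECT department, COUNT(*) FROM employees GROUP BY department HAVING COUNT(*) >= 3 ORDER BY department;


Groups with count >= 3:
  HR: 3 -> PASS
  Design: 2 -> filtered out
  Finance: 1 -> filtered out
  Research: 1 -> filtered out
  Sales: 2 -> filtered out


1 groups:
HR, 3


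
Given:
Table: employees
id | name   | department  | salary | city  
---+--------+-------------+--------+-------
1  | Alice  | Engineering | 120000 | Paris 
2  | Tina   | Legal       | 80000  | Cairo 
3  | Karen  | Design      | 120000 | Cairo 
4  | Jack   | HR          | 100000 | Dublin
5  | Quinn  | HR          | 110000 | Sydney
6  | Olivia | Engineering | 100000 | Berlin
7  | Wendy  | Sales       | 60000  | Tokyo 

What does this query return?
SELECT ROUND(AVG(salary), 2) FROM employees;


SUM(salary) = 690000
COUNT = 7
ROUND(AVG, 2) = ROUND(690000 / 7, 2) = 98571.43

98571.43


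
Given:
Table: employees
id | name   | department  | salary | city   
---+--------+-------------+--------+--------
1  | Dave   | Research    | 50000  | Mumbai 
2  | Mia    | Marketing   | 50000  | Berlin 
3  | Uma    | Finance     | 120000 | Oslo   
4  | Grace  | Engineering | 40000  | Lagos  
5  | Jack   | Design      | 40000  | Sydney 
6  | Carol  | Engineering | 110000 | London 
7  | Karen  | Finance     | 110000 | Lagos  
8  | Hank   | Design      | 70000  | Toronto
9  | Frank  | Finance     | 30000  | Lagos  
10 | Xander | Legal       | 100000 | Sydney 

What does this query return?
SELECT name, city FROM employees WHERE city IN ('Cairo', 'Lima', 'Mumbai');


Filtering: city IN ('Cairo', 'Lima', 'Mumbai')
Matching: 1 rows

1 rows:
Dave, Mumbai


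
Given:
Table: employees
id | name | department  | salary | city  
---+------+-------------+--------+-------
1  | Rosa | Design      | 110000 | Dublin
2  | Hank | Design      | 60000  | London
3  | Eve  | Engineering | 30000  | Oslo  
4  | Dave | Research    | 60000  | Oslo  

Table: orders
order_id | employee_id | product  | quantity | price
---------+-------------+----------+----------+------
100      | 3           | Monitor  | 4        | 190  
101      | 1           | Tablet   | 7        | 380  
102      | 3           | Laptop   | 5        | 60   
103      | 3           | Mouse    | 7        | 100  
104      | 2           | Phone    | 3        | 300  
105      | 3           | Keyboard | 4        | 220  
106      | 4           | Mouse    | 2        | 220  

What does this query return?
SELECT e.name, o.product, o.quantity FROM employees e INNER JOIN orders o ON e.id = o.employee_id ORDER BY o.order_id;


Joining employees.id = orders.employee_id:
  employee Eve (id=3) -> order Monitor
  employee Rosa (id=1) -> order Tablet
  employee Eve (id=3) -> order Laptop
  employee Eve (id=3) -> order Mouse
  employee Hank (id=2) -> order Phone
  employee Eve (id=3) -> order Keyboard
  employee Dave (id=4) -> order Mouse


7 rows:
Eve, Monitor, 4
Rosa, Tablet, 7
Eve, Laptop, 5
Eve, Mouse, 7
Hank, Phone, 3
Eve, Keyboard, 4
Dave, Mouse, 2


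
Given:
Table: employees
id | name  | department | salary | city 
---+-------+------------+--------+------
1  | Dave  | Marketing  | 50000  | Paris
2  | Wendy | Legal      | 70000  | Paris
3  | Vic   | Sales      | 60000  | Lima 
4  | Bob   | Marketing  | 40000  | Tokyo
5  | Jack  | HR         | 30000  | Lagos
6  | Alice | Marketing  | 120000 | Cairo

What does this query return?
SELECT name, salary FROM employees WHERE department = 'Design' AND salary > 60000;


Filtering: department = 'Design' AND salary > 60000
Matching: 0 rows

Empty result set (0 rows)


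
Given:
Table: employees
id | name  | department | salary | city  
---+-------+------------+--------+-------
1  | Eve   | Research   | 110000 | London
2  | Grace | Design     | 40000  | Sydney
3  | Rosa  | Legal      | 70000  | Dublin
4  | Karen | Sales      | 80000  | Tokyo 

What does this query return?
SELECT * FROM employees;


SELECT * returns all 4 rows with all columns

4 rows:
1, Eve, Research, 110000, London
2, Grace, Design, 40000, Sydney
3, Rosa, Legal, 70000, Dublin
4, Karen, Sales, 80000, Tokyo


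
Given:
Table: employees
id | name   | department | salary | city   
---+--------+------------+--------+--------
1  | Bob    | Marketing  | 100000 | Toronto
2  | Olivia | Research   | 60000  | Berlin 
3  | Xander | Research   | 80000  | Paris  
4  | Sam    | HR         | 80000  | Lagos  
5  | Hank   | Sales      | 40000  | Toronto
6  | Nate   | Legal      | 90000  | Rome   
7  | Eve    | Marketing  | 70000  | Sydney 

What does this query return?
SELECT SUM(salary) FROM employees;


SUM(salary) = 100000 + 60000 + 80000 + 80000 + 40000 + 90000 + 70000 = 520000

520000


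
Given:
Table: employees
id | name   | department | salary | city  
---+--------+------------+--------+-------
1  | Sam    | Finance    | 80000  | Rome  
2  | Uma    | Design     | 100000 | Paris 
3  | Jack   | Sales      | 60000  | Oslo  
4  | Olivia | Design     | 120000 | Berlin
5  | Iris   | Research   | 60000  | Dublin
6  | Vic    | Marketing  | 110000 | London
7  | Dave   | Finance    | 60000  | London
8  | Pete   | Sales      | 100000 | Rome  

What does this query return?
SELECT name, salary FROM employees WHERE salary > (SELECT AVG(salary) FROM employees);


Subquery: AVG(salary) = 86250.0
Filtering: salary > 86250.0
  Uma (100000) -> MATCH
  Olivia (120000) -> MATCH
  Vic (110000) -> MATCH
  Pete (100000) -> MATCH


4 rows:
Uma, 100000
Olivia, 120000
Vic, 110000
Pete, 100000


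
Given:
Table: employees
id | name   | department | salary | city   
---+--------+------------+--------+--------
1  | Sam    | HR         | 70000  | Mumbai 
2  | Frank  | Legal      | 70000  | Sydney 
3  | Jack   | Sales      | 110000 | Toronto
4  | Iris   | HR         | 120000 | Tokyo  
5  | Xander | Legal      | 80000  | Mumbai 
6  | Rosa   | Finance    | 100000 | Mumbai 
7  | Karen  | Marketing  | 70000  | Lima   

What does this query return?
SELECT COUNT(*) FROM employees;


COUNT(*) counts all rows

7


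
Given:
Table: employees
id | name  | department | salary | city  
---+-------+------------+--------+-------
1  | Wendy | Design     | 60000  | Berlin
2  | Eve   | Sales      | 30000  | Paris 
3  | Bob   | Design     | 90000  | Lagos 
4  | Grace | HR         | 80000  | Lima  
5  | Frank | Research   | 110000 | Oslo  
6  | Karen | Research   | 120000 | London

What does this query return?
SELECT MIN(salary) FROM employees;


Salaries: 60000, 30000, 90000, 80000, 110000, 120000
MIN = 30000

30000


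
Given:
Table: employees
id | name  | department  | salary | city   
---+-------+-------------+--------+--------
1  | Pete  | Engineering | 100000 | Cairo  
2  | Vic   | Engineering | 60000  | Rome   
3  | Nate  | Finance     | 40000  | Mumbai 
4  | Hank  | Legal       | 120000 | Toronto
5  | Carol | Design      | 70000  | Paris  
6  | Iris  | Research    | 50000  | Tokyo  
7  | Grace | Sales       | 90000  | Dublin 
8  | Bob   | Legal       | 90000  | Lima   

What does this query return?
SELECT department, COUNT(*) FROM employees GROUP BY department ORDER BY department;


Assigning each row to its department group:
  Pete -> Engineering
  Vic -> Engineering
  Nate -> Finance
  Hank -> Legal
  Carol -> Design
  Iris -> Research
  Grace -> Sales
  Bob -> Legal


6 groups:
Design, 1
Engineering, 2
Finance, 1
Legal, 2
Research, 1
Sales, 1


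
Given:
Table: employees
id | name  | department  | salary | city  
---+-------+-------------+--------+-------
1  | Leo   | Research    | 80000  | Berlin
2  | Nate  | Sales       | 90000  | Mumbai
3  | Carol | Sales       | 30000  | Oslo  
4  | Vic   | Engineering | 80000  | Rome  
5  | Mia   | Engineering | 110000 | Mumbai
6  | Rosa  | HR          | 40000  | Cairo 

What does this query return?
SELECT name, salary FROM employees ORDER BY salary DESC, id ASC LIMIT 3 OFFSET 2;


Sort by salary DESC (id ASC tiebreak), then skip 2 and take 3
Rows 3 through 5

3 rows:
Leo, 80000
Vic, 80000
Rosa, 40000


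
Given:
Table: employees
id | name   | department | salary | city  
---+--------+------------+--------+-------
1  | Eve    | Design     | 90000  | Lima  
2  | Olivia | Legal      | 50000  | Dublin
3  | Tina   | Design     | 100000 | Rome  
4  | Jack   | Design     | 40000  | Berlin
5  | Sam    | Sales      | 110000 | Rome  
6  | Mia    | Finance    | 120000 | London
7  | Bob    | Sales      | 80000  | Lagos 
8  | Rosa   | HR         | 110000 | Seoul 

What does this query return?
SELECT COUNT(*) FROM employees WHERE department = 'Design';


Counting rows where department = 'Design'
  Eve -> MATCH
  Tina -> MATCH
  Jack -> MATCH


3


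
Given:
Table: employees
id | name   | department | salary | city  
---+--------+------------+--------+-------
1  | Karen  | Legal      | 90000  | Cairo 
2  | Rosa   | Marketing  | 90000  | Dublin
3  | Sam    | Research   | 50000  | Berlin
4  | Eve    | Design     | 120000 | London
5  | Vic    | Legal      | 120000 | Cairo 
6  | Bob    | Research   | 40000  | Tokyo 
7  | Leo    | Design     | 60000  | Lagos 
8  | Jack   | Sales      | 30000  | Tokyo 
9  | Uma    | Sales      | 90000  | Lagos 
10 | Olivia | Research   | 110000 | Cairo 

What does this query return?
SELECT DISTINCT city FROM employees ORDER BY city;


All 'city' values (row order): Cairo, Dublin, Berlin, London, Cairo, Tokyo, Lagos, Tokyo, Lagos, Cairo
Removing duplicates leaves 6 unique value(s).

6 values:
Berlin
Cairo
Dublin
Lagos
London
Tokyo


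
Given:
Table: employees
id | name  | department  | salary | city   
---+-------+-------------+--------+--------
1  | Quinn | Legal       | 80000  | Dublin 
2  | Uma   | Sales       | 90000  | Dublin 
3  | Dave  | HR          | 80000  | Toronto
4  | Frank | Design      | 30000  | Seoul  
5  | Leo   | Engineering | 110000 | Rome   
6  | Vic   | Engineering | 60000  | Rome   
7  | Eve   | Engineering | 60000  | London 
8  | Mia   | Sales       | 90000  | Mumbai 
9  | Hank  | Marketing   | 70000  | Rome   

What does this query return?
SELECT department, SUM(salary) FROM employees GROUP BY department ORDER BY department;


Summing salary within each department:
  Design: 30000 = 30000
  Engineering: 110000 + 60000 + 60000 = 230000
  HR: 80000 = 80000
  Legal: 80000 = 80000
  Marketing: 70000 = 70000
  Sales: 90000 + 90000 = 180000


6 groups:
Design, 30000
Engineering, 230000
HR, 80000
Legal, 80000
Marketing, 70000
Sales, 180000


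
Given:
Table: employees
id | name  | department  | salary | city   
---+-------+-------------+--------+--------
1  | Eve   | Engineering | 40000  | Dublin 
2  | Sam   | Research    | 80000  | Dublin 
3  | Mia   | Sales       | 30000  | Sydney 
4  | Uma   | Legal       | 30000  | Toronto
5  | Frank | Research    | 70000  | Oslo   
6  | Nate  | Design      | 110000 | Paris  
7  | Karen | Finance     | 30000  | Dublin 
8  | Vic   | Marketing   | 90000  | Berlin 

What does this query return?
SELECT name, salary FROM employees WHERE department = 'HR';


Filtering: department = 'HR'
Matching rows: 0

Empty result set (0 rows)


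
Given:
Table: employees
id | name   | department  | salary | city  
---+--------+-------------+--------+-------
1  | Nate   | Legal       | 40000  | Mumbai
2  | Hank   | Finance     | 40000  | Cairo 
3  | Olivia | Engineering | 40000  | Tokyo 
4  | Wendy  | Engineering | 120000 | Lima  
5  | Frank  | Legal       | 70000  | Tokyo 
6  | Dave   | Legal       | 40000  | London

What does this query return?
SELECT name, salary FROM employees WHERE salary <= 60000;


Filtering: salary <= 60000
Matching: 4 rows

4 rows:
Nate, 40000
Hank, 40000
Olivia, 40000
Dave, 40000


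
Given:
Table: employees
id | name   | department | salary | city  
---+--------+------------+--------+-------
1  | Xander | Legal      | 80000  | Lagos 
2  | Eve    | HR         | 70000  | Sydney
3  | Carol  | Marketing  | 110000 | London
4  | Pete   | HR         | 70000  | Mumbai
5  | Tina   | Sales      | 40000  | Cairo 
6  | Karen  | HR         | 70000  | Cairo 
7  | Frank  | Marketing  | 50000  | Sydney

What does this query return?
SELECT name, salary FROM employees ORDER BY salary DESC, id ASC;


Sorting by salary DESC, then id ASC for ties

7 rows:
Carol, 110000
Xander, 80000
Eve, 70000
Pete, 70000
Karen, 70000
Frank, 50000
Tina, 40000


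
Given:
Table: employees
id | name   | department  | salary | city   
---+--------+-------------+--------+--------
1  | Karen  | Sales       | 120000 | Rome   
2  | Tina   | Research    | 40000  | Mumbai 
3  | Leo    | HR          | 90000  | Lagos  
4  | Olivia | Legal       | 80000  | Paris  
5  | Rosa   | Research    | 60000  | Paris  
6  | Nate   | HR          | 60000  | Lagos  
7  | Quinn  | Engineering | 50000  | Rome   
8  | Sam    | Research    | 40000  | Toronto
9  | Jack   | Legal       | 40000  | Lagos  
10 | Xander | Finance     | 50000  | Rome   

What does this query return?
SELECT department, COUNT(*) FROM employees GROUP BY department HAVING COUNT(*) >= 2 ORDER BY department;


Groups with count >= 2:
  HR: 2 -> PASS
  Legal: 2 -> PASS
  Research: 3 -> PASS
  Engineering: 1 -> filtered out
  Finance: 1 -> filtered out
  Sales: 1 -> filtered out


3 groups:
HR, 2
Legal, 2
Research, 3


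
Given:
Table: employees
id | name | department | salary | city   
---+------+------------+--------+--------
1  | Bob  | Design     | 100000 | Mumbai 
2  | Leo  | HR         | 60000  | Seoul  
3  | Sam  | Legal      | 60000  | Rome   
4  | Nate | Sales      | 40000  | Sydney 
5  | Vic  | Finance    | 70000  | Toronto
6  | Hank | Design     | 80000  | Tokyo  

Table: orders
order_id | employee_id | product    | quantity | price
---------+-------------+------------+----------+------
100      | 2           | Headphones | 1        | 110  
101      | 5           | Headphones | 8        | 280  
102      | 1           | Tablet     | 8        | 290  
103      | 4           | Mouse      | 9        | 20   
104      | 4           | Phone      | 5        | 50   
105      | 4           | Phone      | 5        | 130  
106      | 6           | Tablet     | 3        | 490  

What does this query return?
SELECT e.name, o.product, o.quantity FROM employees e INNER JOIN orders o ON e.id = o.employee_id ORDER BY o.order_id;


Joining employees.id = orders.employee_id:
  employee Leo (id=2) -> order Headphones
  employee Vic (id=5) -> order Headphones
  employee Bob (id=1) -> order Tablet
  employee Nate (id=4) -> order Mouse
  employee Nate (id=4) -> order Phone
  employee Nate (id=4) -> order Phone
  employee Hank (id=6) -> order Tablet


7 rows:
Leo, Headphones, 1
Vic, Headphones, 8
Bob, Tablet, 8
Nate, Mouse, 9
Nate, Phone, 5
Nate, Phone, 5
Hank, Tablet, 3


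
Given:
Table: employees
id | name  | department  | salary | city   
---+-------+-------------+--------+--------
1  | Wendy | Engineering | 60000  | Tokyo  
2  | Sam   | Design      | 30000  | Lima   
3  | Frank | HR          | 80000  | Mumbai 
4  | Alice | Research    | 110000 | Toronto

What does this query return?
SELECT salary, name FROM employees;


Projecting columns: salary, name

4 rows:
60000, Wendy
30000, Sam
80000, Frank
110000, Alice


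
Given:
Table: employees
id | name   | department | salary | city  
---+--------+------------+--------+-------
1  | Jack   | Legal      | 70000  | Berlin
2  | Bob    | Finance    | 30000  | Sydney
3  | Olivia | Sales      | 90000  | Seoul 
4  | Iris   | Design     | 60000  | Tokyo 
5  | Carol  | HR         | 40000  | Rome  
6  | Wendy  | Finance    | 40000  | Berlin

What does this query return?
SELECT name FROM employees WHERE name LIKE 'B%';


LIKE 'B%' matches names starting with 'B'
Matching: 1

1 rows:
Bob
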